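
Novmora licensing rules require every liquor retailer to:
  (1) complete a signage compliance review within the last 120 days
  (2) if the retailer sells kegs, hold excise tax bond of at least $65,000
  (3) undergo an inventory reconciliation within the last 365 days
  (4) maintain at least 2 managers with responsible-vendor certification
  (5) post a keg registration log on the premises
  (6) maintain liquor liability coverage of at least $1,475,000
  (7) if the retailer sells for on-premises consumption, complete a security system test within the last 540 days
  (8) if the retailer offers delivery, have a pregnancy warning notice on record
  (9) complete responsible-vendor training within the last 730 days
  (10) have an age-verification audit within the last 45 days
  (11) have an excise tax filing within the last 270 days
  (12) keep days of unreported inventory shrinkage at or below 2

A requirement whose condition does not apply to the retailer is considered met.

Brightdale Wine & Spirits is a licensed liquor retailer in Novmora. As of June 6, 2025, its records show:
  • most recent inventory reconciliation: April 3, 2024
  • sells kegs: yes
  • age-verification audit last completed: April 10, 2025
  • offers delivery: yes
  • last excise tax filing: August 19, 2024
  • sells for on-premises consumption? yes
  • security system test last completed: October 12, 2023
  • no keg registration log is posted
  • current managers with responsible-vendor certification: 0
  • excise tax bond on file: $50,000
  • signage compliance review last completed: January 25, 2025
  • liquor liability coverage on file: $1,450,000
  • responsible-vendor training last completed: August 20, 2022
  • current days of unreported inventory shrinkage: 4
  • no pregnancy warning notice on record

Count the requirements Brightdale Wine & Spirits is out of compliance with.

12

1. signage compliance review 132 days ago vs limit 120 → not met
2. condition 'sells kegs' holds; excise tax bond $50,000 < $65,000 → not met
3. inventory reconciliation 429 days ago vs limit 365 → not met
4. managers with responsible-vendor certification 0 < 2 → not met
5. keg registration log absent → not met
6. liquor liability coverage $1,450,000 < $1,475,000 → not met
7. condition 'sells for on-premises consumption' holds; security system test 603 days ago vs limit 540 → not met
8. condition 'offers delivery' holds; pregnancy warning notice absent → not met
9. responsible-vendor training 1021 days ago vs limit 730 → not met
10. age-verification audit 57 days ago vs limit 45 → not met
11. excise tax filing 291 days ago vs limit 270 → not met
12. days of unreported inventory shrinkage 4 > 2 → not met
Not met: 12 of 12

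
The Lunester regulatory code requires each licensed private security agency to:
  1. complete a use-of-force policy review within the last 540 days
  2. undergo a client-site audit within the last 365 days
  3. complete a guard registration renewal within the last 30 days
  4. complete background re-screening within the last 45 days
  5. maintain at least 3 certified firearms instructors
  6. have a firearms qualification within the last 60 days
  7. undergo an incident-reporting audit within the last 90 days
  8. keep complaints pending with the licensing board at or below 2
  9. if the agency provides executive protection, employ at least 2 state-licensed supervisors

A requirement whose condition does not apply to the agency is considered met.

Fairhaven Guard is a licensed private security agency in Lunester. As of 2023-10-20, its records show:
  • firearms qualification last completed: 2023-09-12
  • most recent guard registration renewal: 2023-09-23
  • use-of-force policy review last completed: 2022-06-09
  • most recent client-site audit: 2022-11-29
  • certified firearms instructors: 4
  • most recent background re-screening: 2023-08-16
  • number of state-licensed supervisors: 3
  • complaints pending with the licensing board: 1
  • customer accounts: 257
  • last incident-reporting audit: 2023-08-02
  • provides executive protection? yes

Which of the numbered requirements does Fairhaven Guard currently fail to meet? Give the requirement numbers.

4

1. use-of-force policy review 498 days ago vs limit 540 → met
2. client-site audit 325 days ago vs limit 365 → met
3. guard registration renewal 27 days ago vs limit 30 → met
4. background re-screening 65 days ago vs limit 45 → not met
5. certified firearms instructors 4 ≥ 3 → met
6. firearms qualification 38 days ago vs limit 60 → met
7. incident-reporting audit 79 days ago vs limit 90 → met
8. complaints pending with the licensing board 1 ≤ 2 → met
9. condition 'provides executive protection' holds; state-licensed supervisors 3 ≥ 2 → met
Not met: 4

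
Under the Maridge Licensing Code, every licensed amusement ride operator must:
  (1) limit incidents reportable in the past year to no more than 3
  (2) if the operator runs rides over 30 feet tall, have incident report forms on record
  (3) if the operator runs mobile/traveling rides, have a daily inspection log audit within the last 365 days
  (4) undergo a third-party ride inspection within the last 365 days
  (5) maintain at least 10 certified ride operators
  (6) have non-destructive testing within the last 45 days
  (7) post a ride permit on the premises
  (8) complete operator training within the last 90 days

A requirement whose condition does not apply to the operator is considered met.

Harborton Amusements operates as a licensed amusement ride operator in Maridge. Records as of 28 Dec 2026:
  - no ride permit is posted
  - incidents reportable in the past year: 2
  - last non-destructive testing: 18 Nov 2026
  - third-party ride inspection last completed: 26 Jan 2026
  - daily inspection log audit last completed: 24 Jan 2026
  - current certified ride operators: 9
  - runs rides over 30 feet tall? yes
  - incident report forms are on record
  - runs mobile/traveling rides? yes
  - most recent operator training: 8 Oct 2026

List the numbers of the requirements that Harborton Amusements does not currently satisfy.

5, 7

1. incidents reportable in the past year 2 ≤ 3 → met
2. condition 'runs rides over 30 feet tall' holds; incident report forms present → met
3. condition 'runs mobile/traveling rides' holds; daily inspection log audit 338 days ago vs limit 365 → met
4. third-party ride inspection 336 days ago vs limit 365 → met
5. certified ride operators 9 < 10 → not met
6. non-destructive testing 40 days ago vs limit 45 → met
7. ride permit absent → not met
8. operator training 81 days ago vs limit 90 → met
Not met: 5, 7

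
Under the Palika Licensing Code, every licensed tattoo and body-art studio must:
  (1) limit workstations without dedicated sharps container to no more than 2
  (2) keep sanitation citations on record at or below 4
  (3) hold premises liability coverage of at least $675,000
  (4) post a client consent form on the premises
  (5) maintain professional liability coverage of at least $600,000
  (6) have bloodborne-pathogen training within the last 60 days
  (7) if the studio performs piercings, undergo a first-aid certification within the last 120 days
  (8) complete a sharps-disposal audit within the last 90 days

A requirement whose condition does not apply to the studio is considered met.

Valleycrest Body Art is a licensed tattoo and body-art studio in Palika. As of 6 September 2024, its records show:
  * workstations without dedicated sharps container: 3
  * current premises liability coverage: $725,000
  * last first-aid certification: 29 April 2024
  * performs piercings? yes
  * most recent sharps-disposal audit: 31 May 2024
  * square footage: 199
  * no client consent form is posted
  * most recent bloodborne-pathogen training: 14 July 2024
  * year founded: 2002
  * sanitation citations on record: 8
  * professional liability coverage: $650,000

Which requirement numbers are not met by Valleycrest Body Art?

1. workstations without dedicated sharps container 3 > 2 → not met
2. sanitation citations on record 8 > 4 → not met
3. premises liability coverage $725,000 ≥ $675,000 → met
4. client consent form absent → not met
5. professional liability coverage $650,000 ≥ $600,000 → met
6. bloodborne-pathogen training 54 days ago vs limit 60 → met
7. condition 'performs piercings' holds; first-aid certification 130 days ago vs limit 120 → not met
8. sharps-disposal audit 98 days ago vs limit 90 → not met
Not met: 1, 2, 4, 7, 8

1, 2, 4, 7, 8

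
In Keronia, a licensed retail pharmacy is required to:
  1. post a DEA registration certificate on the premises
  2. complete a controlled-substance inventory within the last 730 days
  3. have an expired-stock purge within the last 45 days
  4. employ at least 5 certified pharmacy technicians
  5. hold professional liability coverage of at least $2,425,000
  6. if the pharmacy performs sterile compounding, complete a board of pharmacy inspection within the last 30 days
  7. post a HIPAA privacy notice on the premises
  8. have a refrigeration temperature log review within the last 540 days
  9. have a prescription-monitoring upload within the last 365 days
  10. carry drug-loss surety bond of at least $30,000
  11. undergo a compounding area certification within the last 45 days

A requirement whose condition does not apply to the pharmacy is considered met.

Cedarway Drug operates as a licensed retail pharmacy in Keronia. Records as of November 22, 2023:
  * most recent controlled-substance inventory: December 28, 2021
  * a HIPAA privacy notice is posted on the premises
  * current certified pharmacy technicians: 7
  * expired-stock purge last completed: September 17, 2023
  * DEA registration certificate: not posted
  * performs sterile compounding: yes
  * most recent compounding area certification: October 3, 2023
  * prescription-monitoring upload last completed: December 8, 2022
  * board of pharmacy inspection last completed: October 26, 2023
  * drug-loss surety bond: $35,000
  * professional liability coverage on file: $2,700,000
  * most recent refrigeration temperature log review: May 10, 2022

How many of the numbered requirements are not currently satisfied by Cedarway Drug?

4

1. DEA registration certificate absent → not met
2. controlled-substance inventory 694 days ago vs limit 730 → met
3. expired-stock purge 66 days ago vs limit 45 → not met
4. certified pharmacy technicians 7 ≥ 5 → met
5. professional liability coverage $2,700,000 ≥ $2,425,000 → met
6. condition 'performs sterile compounding' holds; board of pharmacy inspection 27 days ago vs limit 30 → met
7. HIPAA privacy notice present → met
8. refrigeration temperature log review 561 days ago vs limit 540 → not met
9. prescription-monitoring upload 349 days ago vs limit 365 → met
10. drug-loss surety bond $35,000 ≥ $30,000 → met
11. compounding area certification 50 days ago vs limit 45 → not met
Not met: 4 of 11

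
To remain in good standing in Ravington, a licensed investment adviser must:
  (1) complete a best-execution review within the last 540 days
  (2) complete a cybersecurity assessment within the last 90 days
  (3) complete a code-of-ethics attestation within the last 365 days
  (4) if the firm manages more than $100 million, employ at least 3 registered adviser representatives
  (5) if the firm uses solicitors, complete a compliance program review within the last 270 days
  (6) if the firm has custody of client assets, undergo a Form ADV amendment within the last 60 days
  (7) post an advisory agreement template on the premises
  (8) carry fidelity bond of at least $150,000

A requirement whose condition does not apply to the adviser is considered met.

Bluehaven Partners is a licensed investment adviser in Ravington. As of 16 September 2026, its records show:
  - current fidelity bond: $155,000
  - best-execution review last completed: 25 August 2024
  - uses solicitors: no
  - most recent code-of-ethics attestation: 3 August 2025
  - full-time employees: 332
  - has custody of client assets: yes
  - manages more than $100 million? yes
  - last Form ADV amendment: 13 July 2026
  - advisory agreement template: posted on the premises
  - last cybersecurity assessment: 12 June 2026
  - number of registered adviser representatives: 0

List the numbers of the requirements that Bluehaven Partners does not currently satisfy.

1, 2, 3, 4, 6

1. best-execution review 752 days ago vs limit 540 → not met
2. cybersecurity assessment 96 days ago vs limit 90 → not met
3. code-of-ethics attestation 409 days ago vs limit 365 → not met
4. condition 'manages more than $100 million' holds; registered adviser representatives 0 < 3 → not met
5. condition 'uses solicitors' does not hold → requirement n/a → met
6. condition 'has custody of client assets' holds; Form ADV amendment 65 days ago vs limit 60 → not met
7. advisory agreement template present → met
8. fidelity bond $155,000 ≥ $150,000 → met
Not met: 1, 2, 3, 4, 6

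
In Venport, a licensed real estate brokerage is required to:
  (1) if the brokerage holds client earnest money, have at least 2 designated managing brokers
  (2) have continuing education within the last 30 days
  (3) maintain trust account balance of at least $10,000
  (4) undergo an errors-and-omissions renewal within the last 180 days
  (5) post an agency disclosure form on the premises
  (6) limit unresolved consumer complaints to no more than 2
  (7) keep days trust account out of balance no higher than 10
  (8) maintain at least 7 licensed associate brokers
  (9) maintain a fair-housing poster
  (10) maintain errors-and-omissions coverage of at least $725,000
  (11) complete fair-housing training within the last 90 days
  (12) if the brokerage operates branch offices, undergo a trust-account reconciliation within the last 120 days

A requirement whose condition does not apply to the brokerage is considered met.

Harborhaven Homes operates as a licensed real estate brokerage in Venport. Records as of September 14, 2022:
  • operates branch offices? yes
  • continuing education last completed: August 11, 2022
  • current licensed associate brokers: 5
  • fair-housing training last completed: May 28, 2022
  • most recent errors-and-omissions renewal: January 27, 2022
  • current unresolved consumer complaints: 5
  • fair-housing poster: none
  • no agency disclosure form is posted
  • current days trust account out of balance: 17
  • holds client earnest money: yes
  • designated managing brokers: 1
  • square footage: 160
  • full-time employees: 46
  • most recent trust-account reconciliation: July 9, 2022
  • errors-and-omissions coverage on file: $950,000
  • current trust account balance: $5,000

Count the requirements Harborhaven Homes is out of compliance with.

10

1. condition 'holds client earnest money' holds; designated managing brokers 1 < 2 → not met
2. continuing education 34 days ago vs limit 30 → not met
3. trust account balance $5,000 < $10,000 → not met
4. errors-and-omissions renewal 230 days ago vs limit 180 → not met
5. agency disclosure form absent → not met
6. unresolved consumer complaints 5 > 2 → not met
7. days trust account out of balance 17 > 10 → not met
8. licensed associate brokers 5 < 7 → not met
9. fair-housing poster absent → not met
10. errors-and-omissions coverage $950,000 ≥ $725,000 → met
11. fair-housing training 109 days ago vs limit 90 → not met
12. condition 'operates branch offices' holds; trust-account reconciliation 67 days ago vs limit 120 → met
Not met: 10 of 12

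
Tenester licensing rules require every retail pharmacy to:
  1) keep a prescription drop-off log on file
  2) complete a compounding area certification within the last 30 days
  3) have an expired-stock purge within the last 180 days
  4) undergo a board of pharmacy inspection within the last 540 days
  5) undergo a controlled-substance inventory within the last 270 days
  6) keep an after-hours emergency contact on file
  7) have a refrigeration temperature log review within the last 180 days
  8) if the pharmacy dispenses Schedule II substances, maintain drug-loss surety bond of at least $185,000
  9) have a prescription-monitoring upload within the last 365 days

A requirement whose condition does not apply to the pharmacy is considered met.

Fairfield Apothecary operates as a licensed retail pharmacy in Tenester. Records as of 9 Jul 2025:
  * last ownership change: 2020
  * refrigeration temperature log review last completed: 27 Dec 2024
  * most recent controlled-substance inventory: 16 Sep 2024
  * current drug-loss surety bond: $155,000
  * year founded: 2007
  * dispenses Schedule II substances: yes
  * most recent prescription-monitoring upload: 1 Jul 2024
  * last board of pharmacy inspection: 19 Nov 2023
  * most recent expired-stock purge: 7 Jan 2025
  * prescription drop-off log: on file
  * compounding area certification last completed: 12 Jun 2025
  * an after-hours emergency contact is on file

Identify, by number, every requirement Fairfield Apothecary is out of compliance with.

3, 4, 5, 7, 8, 9

1. prescription drop-off log present → met
2. compounding area certification 27 days ago vs limit 30 → met
3. expired-stock purge 183 days ago vs limit 180 → not met
4. board of pharmacy inspection 598 days ago vs limit 540 → not met
5. controlled-substance inventory 296 days ago vs limit 270 → not met
6. after-hours emergency contact present → met
7. refrigeration temperature log review 194 days ago vs limit 180 → not met
8. condition 'dispenses Schedule II substances' holds; drug-loss surety bond $155,000 < $185,000 → not met
9. prescription-monitoring upload 373 days ago vs limit 365 → not met
Not met: 3, 4, 5, 7, 8, 9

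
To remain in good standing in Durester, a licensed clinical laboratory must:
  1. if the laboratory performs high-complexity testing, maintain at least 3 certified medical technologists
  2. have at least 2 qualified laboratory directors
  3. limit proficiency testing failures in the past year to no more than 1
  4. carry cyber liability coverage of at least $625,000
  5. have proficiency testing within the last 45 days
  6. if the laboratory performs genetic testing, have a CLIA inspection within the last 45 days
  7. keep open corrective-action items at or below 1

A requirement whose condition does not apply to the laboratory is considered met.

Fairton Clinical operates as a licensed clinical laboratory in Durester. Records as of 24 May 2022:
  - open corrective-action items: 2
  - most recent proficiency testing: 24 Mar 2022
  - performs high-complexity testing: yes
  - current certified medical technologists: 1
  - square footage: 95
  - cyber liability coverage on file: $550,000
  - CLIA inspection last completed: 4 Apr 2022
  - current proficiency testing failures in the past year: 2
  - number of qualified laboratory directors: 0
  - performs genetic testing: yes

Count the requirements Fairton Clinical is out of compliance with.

1. condition 'performs high-complexity testing' holds; certified medical technologists 1 < 3 → not met
2. qualified laboratory directors 0 < 2 → not met
3. proficiency testing failures in the past year 2 > 1 → not met
4. cyber liability coverage $550,000 < $625,000 → not met
5. proficiency testing 61 days ago vs limit 45 → not met
6. condition 'performs genetic testing' holds; CLIA inspection 50 days ago vs limit 45 → not met
7. open corrective-action items 2 > 1 → not met
Not met: 7 of 7

7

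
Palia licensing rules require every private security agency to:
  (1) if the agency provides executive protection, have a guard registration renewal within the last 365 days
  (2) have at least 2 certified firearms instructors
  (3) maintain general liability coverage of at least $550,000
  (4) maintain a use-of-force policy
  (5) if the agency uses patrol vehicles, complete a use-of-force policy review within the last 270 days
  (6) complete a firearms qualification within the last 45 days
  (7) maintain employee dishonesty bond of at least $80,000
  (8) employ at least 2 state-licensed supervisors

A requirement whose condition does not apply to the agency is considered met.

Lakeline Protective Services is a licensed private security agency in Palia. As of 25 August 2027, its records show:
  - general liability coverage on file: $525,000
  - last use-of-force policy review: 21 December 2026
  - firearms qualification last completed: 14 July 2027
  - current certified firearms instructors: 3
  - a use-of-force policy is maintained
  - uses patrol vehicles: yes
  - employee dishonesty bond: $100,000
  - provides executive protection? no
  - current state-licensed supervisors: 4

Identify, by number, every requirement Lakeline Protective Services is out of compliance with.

3

1. condition 'provides executive protection' does not hold → requirement n/a → met
2. certified firearms instructors 3 ≥ 2 → met
3. general liability coverage $525,000 < $550,000 → not met
4. use-of-force policy present → met
5. condition 'uses patrol vehicles' holds; use-of-force policy review 247 days ago vs limit 270 → met
6. firearms qualification 42 days ago vs limit 45 → met
7. employee dishonesty bond $100,000 ≥ $80,000 → met
8. state-licensed supervisors 4 ≥ 2 → met
Not met: 3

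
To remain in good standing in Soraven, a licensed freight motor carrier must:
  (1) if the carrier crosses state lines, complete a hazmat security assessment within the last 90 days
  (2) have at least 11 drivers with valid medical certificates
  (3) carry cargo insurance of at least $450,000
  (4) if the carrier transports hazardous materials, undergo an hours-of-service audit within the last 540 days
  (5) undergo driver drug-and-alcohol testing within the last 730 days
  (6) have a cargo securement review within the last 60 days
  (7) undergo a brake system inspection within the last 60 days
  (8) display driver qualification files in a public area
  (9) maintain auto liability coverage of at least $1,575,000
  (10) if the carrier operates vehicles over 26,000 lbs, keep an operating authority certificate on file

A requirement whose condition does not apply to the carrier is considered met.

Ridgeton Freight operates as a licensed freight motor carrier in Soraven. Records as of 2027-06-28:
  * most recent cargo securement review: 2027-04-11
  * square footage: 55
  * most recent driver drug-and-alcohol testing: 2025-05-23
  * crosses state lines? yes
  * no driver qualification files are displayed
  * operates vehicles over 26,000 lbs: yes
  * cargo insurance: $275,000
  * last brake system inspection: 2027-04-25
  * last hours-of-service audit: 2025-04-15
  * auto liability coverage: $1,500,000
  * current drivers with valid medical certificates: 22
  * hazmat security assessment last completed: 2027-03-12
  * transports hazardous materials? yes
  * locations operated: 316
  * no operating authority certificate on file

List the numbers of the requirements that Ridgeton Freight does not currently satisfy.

1. condition 'crosses state lines' holds; hazmat security assessment 108 days ago vs limit 90 → not met
2. drivers with valid medical certificates 22 ≥ 11 → met
3. cargo insurance $275,000 < $450,000 → not met
4. condition 'transports hazardous materials' holds; hours-of-service audit 804 days ago vs limit 540 → not met
5. driver drug-and-alcohol testing 766 days ago vs limit 730 → not met
6. cargo securement review 78 days ago vs limit 60 → not met
7. brake system inspection 64 days ago vs limit 60 → not met
8. driver qualification files absent → not met
9. auto liability coverage $1,500,000 < $1,575,000 → not met
10. condition 'operates vehicles over 26,000 lbs' holds; operating authority certificate absent → not met
Not met: 1, 3, 4, 5, 6, 7, 8, 9, 10

1, 3, 4, 5, 6, 7, 8, 9, 10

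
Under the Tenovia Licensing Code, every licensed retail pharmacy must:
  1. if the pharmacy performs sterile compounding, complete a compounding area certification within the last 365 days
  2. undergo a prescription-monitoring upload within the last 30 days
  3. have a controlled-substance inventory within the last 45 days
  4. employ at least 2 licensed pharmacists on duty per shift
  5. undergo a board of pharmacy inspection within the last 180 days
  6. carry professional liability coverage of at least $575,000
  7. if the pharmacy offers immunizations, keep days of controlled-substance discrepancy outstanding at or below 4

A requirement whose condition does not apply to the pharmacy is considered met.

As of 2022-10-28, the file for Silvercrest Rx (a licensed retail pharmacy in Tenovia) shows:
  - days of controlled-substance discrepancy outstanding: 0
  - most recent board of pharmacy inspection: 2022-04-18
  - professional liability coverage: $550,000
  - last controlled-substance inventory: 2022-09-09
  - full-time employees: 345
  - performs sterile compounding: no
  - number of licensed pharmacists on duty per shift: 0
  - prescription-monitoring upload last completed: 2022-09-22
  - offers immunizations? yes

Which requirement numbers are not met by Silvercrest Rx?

1. condition 'performs sterile compounding' does not hold → requirement n/a → met
2. prescription-monitoring upload 36 days ago vs limit 30 → not met
3. controlled-substance inventory 49 days ago vs limit 45 → not met
4. licensed pharmacists on duty per shift 0 < 2 → not met
5. board of pharmacy inspection 193 days ago vs limit 180 → not met
6. professional liability coverage $550,000 < $575,000 → not met
7. condition 'offers immunizations' holds; days of controlled-substance discrepancy outstanding 0 ≤ 4 → met
Not met: 2, 3, 4, 5, 6

2, 3, 4, 5, 6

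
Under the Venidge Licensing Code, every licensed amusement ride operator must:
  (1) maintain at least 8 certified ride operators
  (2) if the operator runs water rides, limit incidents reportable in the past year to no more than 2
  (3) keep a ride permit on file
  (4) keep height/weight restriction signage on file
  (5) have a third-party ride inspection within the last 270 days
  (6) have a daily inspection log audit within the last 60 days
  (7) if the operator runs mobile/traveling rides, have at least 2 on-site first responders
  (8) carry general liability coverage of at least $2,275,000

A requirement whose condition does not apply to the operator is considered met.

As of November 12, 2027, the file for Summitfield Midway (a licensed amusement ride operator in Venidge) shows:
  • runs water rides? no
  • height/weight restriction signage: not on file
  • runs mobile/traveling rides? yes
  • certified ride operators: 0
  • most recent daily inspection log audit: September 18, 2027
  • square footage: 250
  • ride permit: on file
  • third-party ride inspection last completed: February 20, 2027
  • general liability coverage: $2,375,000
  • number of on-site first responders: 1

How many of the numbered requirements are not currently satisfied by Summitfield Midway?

3

1. certified ride operators 0 < 8 → not met
2. condition 'runs water rides' does not hold → requirement n/a → met
3. ride permit present → met
4. height/weight restriction signage absent → not met
5. third-party ride inspection 265 days ago vs limit 270 → met
6. daily inspection log audit 55 days ago vs limit 60 → met
7. condition 'runs mobile/traveling rides' holds; on-site first responders 1 < 2 → not met
8. general liability coverage $2,375,000 ≥ $2,275,000 → met
Not met: 3 of 8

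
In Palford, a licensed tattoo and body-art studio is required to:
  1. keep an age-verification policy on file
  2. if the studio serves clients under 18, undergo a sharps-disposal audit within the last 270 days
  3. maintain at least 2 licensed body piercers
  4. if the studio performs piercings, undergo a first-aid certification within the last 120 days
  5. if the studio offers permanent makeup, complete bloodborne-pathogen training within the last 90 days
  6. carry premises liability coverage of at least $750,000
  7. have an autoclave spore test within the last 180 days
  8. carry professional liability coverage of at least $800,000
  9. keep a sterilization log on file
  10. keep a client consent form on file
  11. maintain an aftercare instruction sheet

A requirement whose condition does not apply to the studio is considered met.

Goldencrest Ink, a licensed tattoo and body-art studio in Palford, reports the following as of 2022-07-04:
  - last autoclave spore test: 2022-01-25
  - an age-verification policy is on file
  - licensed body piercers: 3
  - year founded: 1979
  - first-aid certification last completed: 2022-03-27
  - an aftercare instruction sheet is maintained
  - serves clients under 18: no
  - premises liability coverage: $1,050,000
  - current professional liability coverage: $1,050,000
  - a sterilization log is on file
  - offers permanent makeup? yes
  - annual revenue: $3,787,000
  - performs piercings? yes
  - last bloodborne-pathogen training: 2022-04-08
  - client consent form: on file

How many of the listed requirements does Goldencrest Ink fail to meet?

1. age-verification policy present → met
2. condition 'serves clients under 18' does not hold → requirement n/a → met
3. licensed body piercers 3 ≥ 2 → met
4. condition 'performs piercings' holds; first-aid certification 99 days ago vs limit 120 → met
5. condition 'offers permanent makeup' holds; bloodborne-pathogen training 87 days ago vs limit 90 → met
6. premises liability coverage $1,050,000 ≥ $750,000 → met
7. autoclave spore test 160 days ago vs limit 180 → met
8. professional liability coverage $1,050,000 ≥ $800,000 → met
9. sterilization log present → met
10. client consent form present → met
11. aftercare instruction sheet present → met
Not met: 0 of 11

0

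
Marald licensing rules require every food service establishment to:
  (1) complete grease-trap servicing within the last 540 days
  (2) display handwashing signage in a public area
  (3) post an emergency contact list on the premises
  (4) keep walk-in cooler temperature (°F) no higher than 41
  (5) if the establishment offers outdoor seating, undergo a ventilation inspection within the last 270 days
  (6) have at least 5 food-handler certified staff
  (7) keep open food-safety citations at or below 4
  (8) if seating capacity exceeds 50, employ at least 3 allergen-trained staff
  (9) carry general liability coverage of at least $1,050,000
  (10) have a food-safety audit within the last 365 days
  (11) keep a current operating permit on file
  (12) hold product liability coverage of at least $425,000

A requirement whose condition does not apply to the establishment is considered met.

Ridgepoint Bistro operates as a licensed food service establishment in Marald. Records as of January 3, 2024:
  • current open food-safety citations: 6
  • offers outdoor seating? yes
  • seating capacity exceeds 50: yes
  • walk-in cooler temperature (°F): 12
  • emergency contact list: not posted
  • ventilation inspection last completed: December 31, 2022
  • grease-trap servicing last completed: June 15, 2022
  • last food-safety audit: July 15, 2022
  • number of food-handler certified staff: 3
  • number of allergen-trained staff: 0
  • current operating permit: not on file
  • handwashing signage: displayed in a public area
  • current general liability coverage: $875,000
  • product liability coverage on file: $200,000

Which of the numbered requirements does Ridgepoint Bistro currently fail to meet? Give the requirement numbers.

1, 3, 5, 6, 7, 8, 9, 10, 11, 12

1. grease-trap servicing 567 days ago vs limit 540 → not met
2. handwashing signage present → met
3. emergency contact list absent → not met
4. walk-in cooler temperature (°F) 12 ≤ 41 → met
5. condition 'offers outdoor seating' holds; ventilation inspection 368 days ago vs limit 270 → not met
6. food-handler certified staff 3 < 5 → not met
7. open food-safety citations 6 > 4 → not met
8. condition 'seating capacity exceeds 50' holds; allergen-trained staff 0 < 3 → not met
9. general liability coverage $875,000 < $1,050,000 → not met
10. food-safety audit 537 days ago vs limit 365 → not met
11. current operating permit absent → not met
12. product liability coverage $200,000 < $425,000 → not met
Not met: 1, 3, 5, 6, 7, 8, 9, 10, 11, 12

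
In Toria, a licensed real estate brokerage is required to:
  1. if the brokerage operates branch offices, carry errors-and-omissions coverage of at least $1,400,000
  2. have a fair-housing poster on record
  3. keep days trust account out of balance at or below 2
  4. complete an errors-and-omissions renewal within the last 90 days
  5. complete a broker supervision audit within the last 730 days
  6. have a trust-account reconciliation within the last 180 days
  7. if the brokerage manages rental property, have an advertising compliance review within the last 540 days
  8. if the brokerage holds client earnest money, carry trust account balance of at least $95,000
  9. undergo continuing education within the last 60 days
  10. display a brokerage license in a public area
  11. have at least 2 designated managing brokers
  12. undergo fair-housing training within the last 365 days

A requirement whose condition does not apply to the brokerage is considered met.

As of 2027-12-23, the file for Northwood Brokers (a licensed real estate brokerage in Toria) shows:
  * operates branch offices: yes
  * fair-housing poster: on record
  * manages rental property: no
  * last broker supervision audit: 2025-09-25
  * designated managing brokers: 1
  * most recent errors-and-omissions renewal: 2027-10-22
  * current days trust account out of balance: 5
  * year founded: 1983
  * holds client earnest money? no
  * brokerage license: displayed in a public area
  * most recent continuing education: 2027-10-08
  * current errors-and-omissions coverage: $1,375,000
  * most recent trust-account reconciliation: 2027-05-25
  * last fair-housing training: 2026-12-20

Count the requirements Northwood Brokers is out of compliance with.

1. condition 'operates branch offices' holds; errors-and-omissions coverage $1,375,000 < $1,400,000 → not met
2. fair-housing poster present → met
3. days trust account out of balance 5 > 2 → not met
4. errors-and-omissions renewal 62 days ago vs limit 90 → met
5. broker supervision audit 819 days ago vs limit 730 → not met
6. trust-account reconciliation 212 days ago vs limit 180 → not met
7. condition 'manages rental property' does not hold → requirement n/a → met
8. condition 'holds client earnest money' does not hold → requirement n/a → met
9. continuing education 76 days ago vs limit 60 → not met
10. brokerage license present → met
11. designated managing brokers 1 < 2 → not met
12. fair-housing training 368 days ago vs limit 365 → not met
Not met: 7 of 12

7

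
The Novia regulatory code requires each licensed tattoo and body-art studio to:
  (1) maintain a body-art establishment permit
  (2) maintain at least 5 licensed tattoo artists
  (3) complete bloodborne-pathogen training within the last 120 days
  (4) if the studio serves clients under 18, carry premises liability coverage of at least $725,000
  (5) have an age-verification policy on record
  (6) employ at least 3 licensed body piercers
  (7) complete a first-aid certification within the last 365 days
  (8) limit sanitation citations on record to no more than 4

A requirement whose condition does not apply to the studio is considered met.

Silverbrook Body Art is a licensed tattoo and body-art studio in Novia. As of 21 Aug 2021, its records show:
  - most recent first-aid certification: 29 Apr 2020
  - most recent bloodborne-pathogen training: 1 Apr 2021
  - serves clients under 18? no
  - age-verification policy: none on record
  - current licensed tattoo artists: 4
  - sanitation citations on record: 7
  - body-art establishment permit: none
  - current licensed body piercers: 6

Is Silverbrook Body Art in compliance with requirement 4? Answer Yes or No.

4. condition 'serves clients under 18' does not hold → requirement n/a → met

Yes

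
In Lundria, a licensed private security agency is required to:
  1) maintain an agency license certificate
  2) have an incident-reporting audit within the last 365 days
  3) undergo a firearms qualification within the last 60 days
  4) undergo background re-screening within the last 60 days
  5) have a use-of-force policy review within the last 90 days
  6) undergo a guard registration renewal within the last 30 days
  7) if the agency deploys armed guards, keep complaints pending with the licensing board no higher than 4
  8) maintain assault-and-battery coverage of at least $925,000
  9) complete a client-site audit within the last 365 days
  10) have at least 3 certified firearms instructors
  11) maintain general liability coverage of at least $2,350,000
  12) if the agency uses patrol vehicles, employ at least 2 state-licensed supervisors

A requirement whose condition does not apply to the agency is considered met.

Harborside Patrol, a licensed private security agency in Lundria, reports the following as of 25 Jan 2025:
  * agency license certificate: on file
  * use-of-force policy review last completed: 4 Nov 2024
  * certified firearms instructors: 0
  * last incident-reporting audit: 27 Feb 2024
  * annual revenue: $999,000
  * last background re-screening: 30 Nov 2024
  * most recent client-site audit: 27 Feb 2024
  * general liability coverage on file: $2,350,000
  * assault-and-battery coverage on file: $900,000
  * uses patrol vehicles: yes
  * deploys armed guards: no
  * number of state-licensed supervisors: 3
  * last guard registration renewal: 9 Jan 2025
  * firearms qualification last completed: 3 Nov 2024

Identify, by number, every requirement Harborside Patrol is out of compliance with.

1. agency license certificate present → met
2. incident-reporting audit 333 days ago vs limit 365 → met
3. firearms qualification 83 days ago vs limit 60 → not met
4. background re-screening 56 days ago vs limit 60 → met
5. use-of-force policy review 82 days ago vs limit 90 → met
6. guard registration renewal 16 days ago vs limit 30 → met
7. condition 'deploys armed guards' does not hold → requirement n/a → met
8. assault-and-battery coverage $900,000 < $925,000 → not met
9. client-site audit 333 days ago vs limit 365 → met
10. certified firearms instructors 0 < 3 → not met
11. general liability coverage $2,350,000 ≥ $2,350,000 → met
12. condition 'uses patrol vehicles' holds; state-licensed supervisors 3 ≥ 2 → met
Not met: 3, 8, 10

3, 8, 10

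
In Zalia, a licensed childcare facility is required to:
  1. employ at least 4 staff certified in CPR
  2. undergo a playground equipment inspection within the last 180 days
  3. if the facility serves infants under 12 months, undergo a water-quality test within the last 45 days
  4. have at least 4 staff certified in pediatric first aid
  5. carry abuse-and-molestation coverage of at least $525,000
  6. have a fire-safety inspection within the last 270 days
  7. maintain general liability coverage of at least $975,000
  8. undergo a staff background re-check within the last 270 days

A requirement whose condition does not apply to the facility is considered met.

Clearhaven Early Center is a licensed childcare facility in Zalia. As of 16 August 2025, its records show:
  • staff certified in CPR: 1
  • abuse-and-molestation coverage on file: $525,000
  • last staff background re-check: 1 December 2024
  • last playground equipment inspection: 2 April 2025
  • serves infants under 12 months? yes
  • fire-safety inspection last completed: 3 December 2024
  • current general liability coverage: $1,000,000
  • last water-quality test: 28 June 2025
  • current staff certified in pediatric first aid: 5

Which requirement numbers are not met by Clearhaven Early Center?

1. staff certified in CPR 1 < 4 → not met
2. playground equipment inspection 136 days ago vs limit 180 → met
3. condition 'serves infants under 12 months' holds; water-quality test 49 days ago vs limit 45 → not met
4. staff certified in pediatric first aid 5 ≥ 4 → met
5. abuse-and-molestation coverage $525,000 ≥ $525,000 → met
6. fire-safety inspection 256 days ago vs limit 270 → met
7. general liability coverage $1,000,000 ≥ $975,000 → met
8. staff background re-check 258 days ago vs limit 270 → met
Not met: 1, 3

1, 3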